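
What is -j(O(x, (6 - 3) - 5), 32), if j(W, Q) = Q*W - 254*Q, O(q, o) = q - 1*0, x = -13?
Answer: 8544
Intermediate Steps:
O(q, o) = q (O(q, o) = q + 0 = q)
j(W, Q) = -254*Q + Q*W
-j(O(x, (6 - 3) - 5), 32) = -32*(-254 - 13) = -32*(-267) = -1*(-8544) = 8544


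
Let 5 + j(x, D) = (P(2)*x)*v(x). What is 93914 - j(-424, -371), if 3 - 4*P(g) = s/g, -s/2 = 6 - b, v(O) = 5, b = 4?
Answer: 96569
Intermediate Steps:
s = -4 (s = -2*(6 - 1*4) = -2*(6 - 4) = -2*2 = -4)
P(g) = 3/4 + 1/g (P(g) = 3/4 - (-1)/g = 3/4 + 1/g)
j(x, D) = -5 + 25*x/4 (j(x, D) = -5 + ((3/4 + 1/2)*x)*5 = -5 + (5*x/4)*5 = -5 + 25*x/4)
93914 - j(-424, -371) = 93914 - (-5 + (25/4)*(-424)) = 93914 - (-5 - 2650) = 93914 - 1*(-2655) = 93914 + 2655 = 96569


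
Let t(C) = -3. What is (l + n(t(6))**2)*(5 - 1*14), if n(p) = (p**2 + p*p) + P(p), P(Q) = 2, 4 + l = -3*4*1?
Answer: -3456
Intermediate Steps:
l = -16 (l = -4 - 3*4*1 = -4 - 12*1 = -4 - 12 = -16)
n(p) = 2 + 2*p**2 (n(p) = (p**2 + p*p) + 2 = (p**2 + p**2) + 2 = 2*p**2 + 2 = 2 + 2*p**2)
(l + n(t(6))**2)*(5 - 1*14) = (-16 + (2 + 2*(-3)**2)**2)*(5 - 1*14) = (-16 + (2 + 2*9)**2)*(5 - 14) = (-16 + (2 + 18)**2)*(-9) = (-16 + 20**2)*(-9) = (-16 + 400)*(-9) = 384*(-9) = -3456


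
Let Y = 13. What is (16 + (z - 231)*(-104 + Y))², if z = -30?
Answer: 564870289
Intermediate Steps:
(16 + (z - 231)*(-104 + Y))² = (16 + (-30 - 231)*(-104 + 13))² = (16 - 261*(-91))² = (16 + 23751)² = 23767² = 564870289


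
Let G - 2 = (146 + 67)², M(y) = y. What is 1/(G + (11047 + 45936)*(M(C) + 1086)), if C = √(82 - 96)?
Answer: 8846987/547890746971761 - 56983*I*√14/3835235228802327 ≈ 1.6147e-8 - 5.5593e-11*I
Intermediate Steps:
C = I*√14 (C = √(-14) = I*√14 ≈ 3.7417*I)
G = 45371 (G = 2 + (146 + 67)² = 2 + 213² = 2 + 45369 = 45371)
1/(G + (11047 + 45936)*(M(C) + 1086)) = 1/(45371 + (11047 + 45936)*(I*√14 + 1086)) = 1/(45371 + 56983*(1086 + I*√14)) = 1/(45371 + (61883538 + 56983*I*√14)) = 1/(61928909 + 56983*I*√14)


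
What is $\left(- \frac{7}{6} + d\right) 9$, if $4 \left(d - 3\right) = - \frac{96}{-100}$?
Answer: $\frac{933}{50} \approx 18.66$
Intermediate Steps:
$d = \frac{81}{25}$ ($d = 3 + \frac{\left(-96\right) \frac{1}{-100}}{4} = 3 + \frac{\left(-96\right) \left(- \frac{1}{100}\right)}{4} = 3 + \frac{1}{4} \cdot \frac{24}{25} = 3 + \frac{6}{25} = \frac{81}{25} \approx 3.24$)
$\left(- \frac{7}{6} + d\right) 9 = \left(- \frac{7}{6} + \frac{81}{25}\right) 9 = \frac{311}{150} \cdot 9 = \frac{933}{50}$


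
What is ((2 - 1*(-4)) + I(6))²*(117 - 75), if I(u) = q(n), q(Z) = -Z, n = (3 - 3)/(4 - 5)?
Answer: 1512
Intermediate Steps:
n = 0 (n = 0/(-1) = 0*(-1) = 0)
I(u) = 0 (I(u) = -1*0 = 0)
((2 - 1*(-4)) + I(6))²*(117 - 75) = ((2 - 1*(-4)) + 0)²*(117 - 75) = ((2 + 4) + 0)²*42 = (6 + 0)²*42 = 6²*42 = 36*42 = 1512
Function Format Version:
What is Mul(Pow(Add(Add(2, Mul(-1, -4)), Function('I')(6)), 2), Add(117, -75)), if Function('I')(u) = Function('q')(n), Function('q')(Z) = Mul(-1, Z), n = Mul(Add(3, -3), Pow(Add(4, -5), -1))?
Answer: 1512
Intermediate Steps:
n = 0 (n = Mul(0, Pow(-1, -1)) = Mul(0, -1) = 0)
Function('I')(u) = 0 (Function('I')(u) = Mul(-1, 0) = 0)
Mul(Pow(Add(Add(2, Mul(-1, -4)), Function('I')(6)), 2), Add(117, -75)) = Mul(Pow(Add(Add(2, Mul(-1, -4)), 0), 2), Add(117, -75)) = Mul(Pow(Add(Add(2, 4), 0), 2), 42) = Mul(Pow(Add(6, 0), 2), 42) = Mul(Pow(6, 2), 42) = Mul(36, 42) = 1512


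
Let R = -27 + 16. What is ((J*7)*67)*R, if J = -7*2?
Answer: 72226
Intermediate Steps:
R = -11
J = -14
((J*7)*67)*R = (-14*7*67)*(-11) = -98*67*(-11) = -6566*(-11) = 72226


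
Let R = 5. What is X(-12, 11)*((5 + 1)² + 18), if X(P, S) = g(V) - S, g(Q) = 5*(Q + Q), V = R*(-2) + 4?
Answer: -3834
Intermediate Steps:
V = -6 (V = 5*(-2) + 4 = -10 + 4 = -6)
g(Q) = 10*Q (g(Q) = 5*(2*Q) = 10*Q)
X(P, S) = -60 - S (X(P, S) = 10*(-6) - S = -60 - S)
X(-12, 11)*((5 + 1)² + 18) = (-60 - 1*11)*((5 + 1)² + 18) = (-60 - 11)*(6² + 18) = -71*(36 + 18) = -71*54 = -3834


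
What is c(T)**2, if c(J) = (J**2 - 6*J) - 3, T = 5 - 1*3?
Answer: 121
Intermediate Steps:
T = 2 (T = 5 - 3 = 2)
c(J) = -3 + J**2 - 6*J
c(T)**2 = (-3 + 2**2 - 6*2)**2 = (-3 + 4 - 12)**2 = (-11)**2 = 121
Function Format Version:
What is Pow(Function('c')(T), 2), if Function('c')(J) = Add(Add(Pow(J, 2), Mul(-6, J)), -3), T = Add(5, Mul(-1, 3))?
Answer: 121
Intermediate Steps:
T = 2 (T = Add(5, -3) = 2)
Function('c')(J) = Add(-3, Pow(J, 2), Mul(-6, J))
Pow(Function('c')(T), 2) = Pow(Add(-3, Pow(2, 2), Mul(-6, 2)), 2) = Pow(Add(-3, 4, -12), 2) = Pow(-11, 2) = 121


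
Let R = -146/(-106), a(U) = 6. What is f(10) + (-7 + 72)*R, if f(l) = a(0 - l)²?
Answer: 6653/53 ≈ 125.53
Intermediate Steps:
f(l) = 36 (f(l) = 6² = 36)
R = 73/53 (R = -146*(-1/106) = 73/53 ≈ 1.3774)
f(10) + (-7 + 72)*R = 36 + (-7 + 72)*(73/53) = 36 + 65*(73/53) = 36 + 4745/53 = 6653/53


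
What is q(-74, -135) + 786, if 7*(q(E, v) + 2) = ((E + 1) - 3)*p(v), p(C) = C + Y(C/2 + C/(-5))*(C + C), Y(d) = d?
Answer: -815312/7 ≈ -1.1647e+5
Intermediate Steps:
p(C) = C + 3*C²/5 (p(C) = C + (C/2 + C/(-5))*(C + C) = C + (C*(½) + C*(-⅕))*(2*C) = C + (C/2 - C/5)*(2*C) = C + (3*C/10)*(2*C) = C + 3*C²/5)
q(E, v) = -2 + v*(-2 + E)*(5 + 3*v)/35 (q(E, v) = -2 + (((E + 1) - 3)*(v*(5 + 3*v)/5))/7 = -2 + (((1 + E) - 3)*(v*(5 + 3*v)/5))/7 = -2 + ((-2 + E)*(v*(5 + 3*v)/5))/7 = -2 + (v*(-2 + E)*(5 + 3*v)/5)/7 = -2 + v*(-2 + E)*(5 + 3*v)/35)
q(-74, -135) + 786 = (-2 - 2/35*(-135)*(5 + 3*(-135)) + (1/35)*(-74)*(-135)*(5 + 3*(-135))) + 786 = (-2 - 2/35*(-135)*(5 - 405) + (1/35)*(-74)*(-135)*(5 - 405)) + 786 = (-2 - 2/35*(-135)*(-400) + (1/35)*(-74)*(-135)*(-400)) + 786 = (-2 - 21600/7 - 799200/7) + 786 = -820814/7 + 786 = -815312/7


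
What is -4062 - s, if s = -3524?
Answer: -538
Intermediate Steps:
-4062 - s = -4062 - 1*(-3524) = -4062 + 3524 = -538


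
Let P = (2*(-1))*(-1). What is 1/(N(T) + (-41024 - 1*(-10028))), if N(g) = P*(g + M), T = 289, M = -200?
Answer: -1/30818 ≈ -3.2449e-5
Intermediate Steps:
P = 2 (P = -2*(-1) = 2)
N(g) = -400 + 2*g (N(g) = 2*(g - 200) = 2*(-200 + g) = -400 + 2*g)
1/(N(T) + (-41024 - 1*(-10028))) = 1/((-400 + 2*289) + (-41024 - 1*(-10028))) = 1/((-400 + 578) + (-41024 + 10028)) = 1/(178 - 30996) = 1/(-30818) = -1/30818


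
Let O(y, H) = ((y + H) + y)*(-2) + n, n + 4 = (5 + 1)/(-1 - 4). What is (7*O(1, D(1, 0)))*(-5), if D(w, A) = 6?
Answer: 742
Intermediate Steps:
n = -26/5 (n = -4 + (5 + 1)/(-1 - 4) = -4 + 6/(-5) = -4 + 6*(-⅕) = -4 - 6/5 = -26/5 ≈ -5.2000)
O(y, H) = -26/5 - 4*y - 2*H (O(y, H) = ((y + H) + y)*(-2) - 26/5 = ((H + y) + y)*(-2) - 26/5 = (H + 2*y)*(-2) - 26/5 = (-4*y - 2*H) - 26/5 = -26/5 - 4*y - 2*H)
(7*O(1, D(1, 0)))*(-5) = (7*(-26/5 - 4*1 - 2*6))*(-5) = (7*(-26/5 - 4 - 12))*(-5) = (7*(-106/5))*(-5) = -742/5*(-5) = 742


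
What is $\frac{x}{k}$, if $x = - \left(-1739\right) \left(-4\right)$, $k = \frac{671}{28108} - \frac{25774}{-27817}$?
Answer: $- \frac{5438758921616}{743120799} \approx -7318.8$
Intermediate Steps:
$k = \frac{743120799}{781880236}$ ($k = 671 \cdot \frac{1}{28108} - - \frac{25774}{27817} = \frac{671}{28108} + \frac{25774}{27817} = \frac{743120799}{781880236} \approx 0.95043$)
$x = -6956$ ($x = \left(-1\right) 6956 = -6956$)
$\frac{x}{k} = - \frac{6956}{\frac{743120799}{781880236}} = \left(-6956\right) \frac{781880236}{743120799} = - \frac{5438758921616}{743120799}$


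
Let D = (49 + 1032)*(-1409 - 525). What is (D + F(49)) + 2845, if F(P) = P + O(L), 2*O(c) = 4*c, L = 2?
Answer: -2087756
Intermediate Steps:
O(c) = 2*c (O(c) = (4*c)/2 = 2*c)
F(P) = 4 + P (F(P) = P + 2*2 = P + 4 = 4 + P)
D = -2090654 (D = 1081*(-1934) = -2090654)
(D + F(49)) + 2845 = (-2090654 + (4 + 49)) + 2845 = (-2090654 + 53) + 2845 = -2090601 + 2845 = -2087756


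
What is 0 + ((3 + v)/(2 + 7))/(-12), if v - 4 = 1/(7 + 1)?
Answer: -19/288 ≈ -0.065972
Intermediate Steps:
v = 33/8 (v = 4 + 1/(7 + 1) = 4 + 1/8 = 4 + ⅛ = 33/8 ≈ 4.1250)
0 + ((3 + v)/(2 + 7))/(-12) = 0 + ((3 + 33/8)/(2 + 7))/(-12) = 0 - 19/(32*9) = 0 - 1/12*19/24 = 0 - 19/288 = -19/288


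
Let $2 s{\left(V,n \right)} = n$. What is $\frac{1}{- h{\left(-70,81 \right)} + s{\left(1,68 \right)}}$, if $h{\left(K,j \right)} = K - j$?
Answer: $\frac{1}{185} \approx 0.0054054$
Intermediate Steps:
$s{\left(V,n \right)} = \frac{n}{2}$
$\frac{1}{- h{\left(-70,81 \right)} + s{\left(1,68 \right)}} = \frac{1}{- (-70 - 81) + \frac{1}{2} \cdot 68} = \frac{1}{- (-70 - 81) + 34} = \frac{1}{\left(-1\right) \left(-151\right) + 34} = \frac{1}{151 + 34} = \frac{1}{185}$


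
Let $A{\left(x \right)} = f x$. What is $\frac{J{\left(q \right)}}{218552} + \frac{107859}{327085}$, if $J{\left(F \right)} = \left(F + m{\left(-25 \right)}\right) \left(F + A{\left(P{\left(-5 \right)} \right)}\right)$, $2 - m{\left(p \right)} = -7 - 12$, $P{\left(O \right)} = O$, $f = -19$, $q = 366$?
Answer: $\frac{81927053763}{71485080920} \approx 1.1461$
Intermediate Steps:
$m{\left(p \right)} = 21$ ($m{\left(p \right)} = 2 - \left(-7 - 12\right) = 2 - -19 = 2 + 19 = 21$)
$A{\left(x \right)} = - 19 x$
$J{\left(F \right)} = \left(21 + F\right) \left(95 + F\right)$ ($J{\left(F \right)} = \left(F + 21\right) \left(F - -95\right) = \left(21 + F\right) \left(F + 95\right) = \left(21 + F\right) \left(95 + F\right)$)
$\frac{J{\left(q \right)}}{218552} + \frac{107859}{327085} = \frac{1995 + 366^{2} + 116 \cdot 366}{218552} + \frac{107859}{327085} = \left(1995 + 133956 + 42456\right) \frac{1}{218552} + 107859 \cdot \frac{1}{327085} = 178407 \cdot \frac{1}{218552} + \frac{107859}{327085} = \frac{178407}{218552} + \frac{107859}{327085} = \frac{81927053763}{71485080920}$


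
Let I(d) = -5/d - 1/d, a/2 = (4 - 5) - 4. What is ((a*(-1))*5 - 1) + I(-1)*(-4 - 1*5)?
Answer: -5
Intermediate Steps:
a = -10 (a = 2*((4 - 5) - 4) = 2*(-1 - 4) = 2*(-5) = -10)
I(d) = -6/d
((a*(-1))*5 - 1) + I(-1)*(-4 - 1*5) = (-10*(-1)*5 - 1) + (-6/(-1))*(-4 - 1*5) = (10*5 - 1) + (-6*(-1))*(-4 - 5) = (50 - 1) + 6*(-9) = 49 - 54 = -5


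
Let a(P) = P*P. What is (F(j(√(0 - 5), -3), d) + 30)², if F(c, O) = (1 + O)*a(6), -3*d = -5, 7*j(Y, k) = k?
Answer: 15876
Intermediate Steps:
j(Y, k) = k/7
d = 5/3 (d = -⅓*(-5) = 5/3 ≈ 1.6667)
a(P) = P²
F(c, O) = 36 + 36*O (F(c, O) = (1 + O)*6² = (1 + O)*36 = 36 + 36*O)
(F(j(√(0 - 5), -3), d) + 30)² = ((36 + 36*(5/3)) + 30)² = ((36 + 60) + 30)² = (96 + 30)² = 126² = 15876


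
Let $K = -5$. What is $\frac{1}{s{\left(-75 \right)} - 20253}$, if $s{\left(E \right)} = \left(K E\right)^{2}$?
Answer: $\frac{1}{120372} \approx 8.3076 \cdot 10^{-6}$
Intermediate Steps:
$s{\left(E \right)} = 25 E^{2}$ ($s{\left(E \right)} = \left(- 5 E\right)^{2} = 25 E^{2}$)
$\frac{1}{s{\left(-75 \right)} - 20253} = \frac{1}{25 \left(-75\right)^{2} - 20253} = \frac{1}{25 \cdot 5625 - 20253} = \frac{1}{140625 - 20253} = \frac{1}{120372}$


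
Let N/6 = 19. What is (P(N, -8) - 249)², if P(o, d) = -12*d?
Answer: 23409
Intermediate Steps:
N = 114 (N = 6*19 = 114)
(P(N, -8) - 249)² = (-12*(-8) - 249)² = (96 - 249)² = (-153)² = 23409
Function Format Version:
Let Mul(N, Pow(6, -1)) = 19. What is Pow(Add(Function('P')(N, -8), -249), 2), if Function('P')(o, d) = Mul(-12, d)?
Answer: 23409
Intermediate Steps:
N = 114 (N = Mul(6, 19) = 114)
Pow(Add(Function('P')(N, -8), -249), 2) = Pow(Add(Mul(-12, -8), -249), 2) = Pow(Add(96, -249), 2) = Pow(-153, 2) = 23409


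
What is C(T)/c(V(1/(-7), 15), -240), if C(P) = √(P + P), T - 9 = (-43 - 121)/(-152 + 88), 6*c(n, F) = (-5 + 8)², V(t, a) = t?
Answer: √370/6 ≈ 3.2059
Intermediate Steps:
c(n, F) = 3/2 (c(n, F) = (-5 + 8)²/6 = (⅙)*3² = (⅙)*9 = 3/2)
T = 185/16 (T = 9 + (-43 - 121)/(-152 + 88) = 9 - 164/(-64) = 9 - 164*(-1/64) = 9 + 41/16 = 185/16 ≈ 11.563)
C(P) = √2*√P (C(P) = √(2*P) = √2*√P)
C(T)/c(V(1/(-7), 15), -240) = (√2*√(185/16))/(3/2) = (√2*(√185/4))*(⅔) = (√370/4)*(⅔) = √370/6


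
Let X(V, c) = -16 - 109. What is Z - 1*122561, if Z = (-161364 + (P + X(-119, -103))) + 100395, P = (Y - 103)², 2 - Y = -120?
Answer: -183294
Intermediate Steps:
Y = 122 (Y = 2 - 1*(-120) = 2 + 120 = 122)
P = 361 (P = (122 - 103)² = 19² = 361)
X(V, c) = -125
Z = -60733 (Z = (-161364 + (361 - 125)) + 100395 = (-161364 + 236) + 100395 = -161128 + 100395 = -60733)
Z - 1*122561 = -60733 - 1*122561 = -60733 - 122561 = -183294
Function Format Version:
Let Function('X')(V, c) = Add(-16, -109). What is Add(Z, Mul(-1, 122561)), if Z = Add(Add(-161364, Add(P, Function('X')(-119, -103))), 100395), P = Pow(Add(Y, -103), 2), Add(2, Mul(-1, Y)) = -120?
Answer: -183294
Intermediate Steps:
Y = 122 (Y = Add(2, Mul(-1, -120)) = Add(2, 120) = 122)
P = 361 (P = Pow(Add(122, -103), 2) = Pow(19, 2) = 361)
Function('X')(V, c) = -125
Z = -60733 (Z = Add(Add(-161364, Add(361, -125)), 100395) = Add(Add(-161364, 236), 100395) = Add(-161128, 100395) = -60733)
Add(Z, Mul(-1, 122561)) = Add(-60733, Mul(-1, 122561)) = Add(-60733, -122561) = -183294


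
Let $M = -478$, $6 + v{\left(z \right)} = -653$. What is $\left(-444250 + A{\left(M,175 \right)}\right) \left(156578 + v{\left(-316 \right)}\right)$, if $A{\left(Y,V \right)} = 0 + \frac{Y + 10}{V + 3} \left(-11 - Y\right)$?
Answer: $- \frac{6181802918232}{89} \approx -6.9458 \cdot 10^{10}$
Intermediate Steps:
$v{\left(z \right)} = -659$ ($v{\left(z \right)} = -6 - 653 = -659$)
$A{\left(Y,V \right)} = \frac{\left(-11 - Y\right) \left(10 + Y\right)}{3 + V}$ ($A{\left(Y,V \right)} = 0 + \frac{10 + Y}{3 + V} \left(-11 - Y\right) = 0 + \frac{\left(-11 - Y\right) \left(10 + Y\right)}{3 + V} = \frac{\left(-11 - Y\right) \left(10 + Y\right)}{3 + V}$)
$\left(-444250 + A{\left(M,175 \right)}\right) \left(156578 + v{\left(-316 \right)}\right) = \left(-444250 + \frac{-110 - \left(-478\right)^{2} - -10038}{3 + 175}\right) \left(156578 - 659\right) = \left(-444250 + \frac{-110 - 228484 + 10038}{178}\right) 155919 = \left(-444250 + \frac{1}{178} \left(-218556\right)\right) 155919 = \left(-444250 - \frac{109278}{89}\right) 155919 = \left(- \frac{39647528}{89}\right) 155919 = - \frac{6181802918232}{89}$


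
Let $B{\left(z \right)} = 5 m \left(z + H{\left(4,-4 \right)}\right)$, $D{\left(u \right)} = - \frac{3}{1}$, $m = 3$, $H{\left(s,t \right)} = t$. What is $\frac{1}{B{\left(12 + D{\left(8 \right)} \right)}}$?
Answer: $\frac{1}{75} \approx 0.013333$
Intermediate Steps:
$D{\left(u \right)} = -3$ ($D{\left(u \right)} = \left(-3\right) 1 = -3$)
$B{\left(z \right)} = -60 + 15 z$ ($B{\left(z \right)} = 5 \cdot 3 \left(z - 4\right) = 5 \cdot 3 \left(-4 + z\right) = 5 \left(-12 + 3 z\right) = -60 + 15 z$)
$\frac{1}{B{\left(12 + D{\left(8 \right)} \right)}} = \frac{1}{-60 + 15 \left(12 - 3\right)} = \frac{1}{-60 + 15 \cdot 9} = \frac{1}{-60 + 135} = \frac{1}{75}$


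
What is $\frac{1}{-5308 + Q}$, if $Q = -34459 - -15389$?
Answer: $- \frac{1}{24378} \approx -4.1021 \cdot 10^{-5}$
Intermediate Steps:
$Q = -19070$ ($Q = -34459 + 15389 = -19070$)
$\frac{1}{-5308 + Q} = \frac{1}{-5308 - 19070} = \frac{1}{-24378} = - \frac{1}{24378}$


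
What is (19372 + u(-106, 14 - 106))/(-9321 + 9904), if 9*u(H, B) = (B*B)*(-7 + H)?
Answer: -782084/5247 ≈ -149.05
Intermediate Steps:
u(H, B) = B²*(-7 + H)/9 (u(H, B) = ((B*B)*(-7 + H))/9 = (B²*(-7 + H))/9 = B²*(-7 + H)/9)
(19372 + u(-106, 14 - 106))/(-9321 + 9904) = (19372 + (14 - 106)²*(-7 - 106)/9)/(-9321 + 9904) = (19372 + (⅑)*(-92)²*(-113))/583 = (19372 + (⅑)*8464*(-113))*(1/583) = (19372 - 956432/9)*(1/583) = -782084/9*1/583 = -782084/5247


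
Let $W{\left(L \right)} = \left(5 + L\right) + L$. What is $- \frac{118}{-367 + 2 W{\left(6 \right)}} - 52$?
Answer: $- \frac{17198}{333} \approx -51.646$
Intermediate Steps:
$W{\left(L \right)} = 5 + 2 L$
$- \frac{118}{-367 + 2 W{\left(6 \right)}} - 52 = - \frac{118}{-367 + 2 \left(5 + 2 \cdot 6\right)} - 52 = - \frac{118}{-367 + 2 \left(5 + 12\right)} - 52 = - \frac{118}{-367 + 2 \cdot 17} - 52 = - \frac{118}{-367 + 34} - 52 = - \frac{118}{-333} - 52 = \left(-118\right) \left(- \frac{1}{333}\right) - 52 = \frac{118}{333} - 52 = - \frac{17198}{333}$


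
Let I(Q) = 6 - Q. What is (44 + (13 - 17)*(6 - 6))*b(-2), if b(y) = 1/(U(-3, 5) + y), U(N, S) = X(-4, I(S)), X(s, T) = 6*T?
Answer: 11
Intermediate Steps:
U(N, S) = 36 - 6*S (U(N, S) = 6*(6 - S) = 36 - 6*S)
b(y) = 1/(6 + y) (b(y) = 1/((36 - 6*5) + y) = 1/((36 - 30) + y) = 1/(6 + y))
(44 + (13 - 17)*(6 - 6))*b(-2) = (44 + (13 - 17)*(6 - 6))/(6 - 2) = (44 - 4*0)/4 = (44 + 0)*(¼) = 44*(¼) = 11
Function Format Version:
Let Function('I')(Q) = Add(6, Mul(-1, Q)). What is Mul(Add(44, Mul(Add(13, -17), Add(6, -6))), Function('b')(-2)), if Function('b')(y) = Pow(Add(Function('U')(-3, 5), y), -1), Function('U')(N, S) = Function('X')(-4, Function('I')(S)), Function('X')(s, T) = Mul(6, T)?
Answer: 11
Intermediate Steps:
Function('U')(N, S) = Add(36, Mul(-6, S)) (Function('U')(N, S) = Mul(6, Add(6, Mul(-1, S))) = Add(36, Mul(-6, S)))
Function('b')(y) = Pow(Add(6, y), -1) (Function('b')(y) = Pow(Add(Add(36, Mul(-6, 5)), y), -1) = Pow(Add(Add(36, -30), y), -1) = Pow(Add(6, y), -1))
Mul(Add(44, Mul(Add(13, -17), Add(6, -6))), Function('b')(-2)) = Mul(Add(44, Mul(Add(13, -17), Add(6, -6))), Pow(Add(6, -2), -1)) = Mul(Add(44, Mul(-4, 0)), Pow(4, -1)) = Mul(Add(44, 0), Rational(1, 4)) = Mul(44, Rational(1, 4)) = 11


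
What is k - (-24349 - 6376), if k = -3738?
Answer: 26987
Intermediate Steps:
k - (-24349 - 6376) = -3738 - (-24349 - 6376) = -3738 - 1*(-30725) = -3738 + 30725 = 26987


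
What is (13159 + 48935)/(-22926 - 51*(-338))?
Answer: -131/12 ≈ -10.917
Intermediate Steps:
(13159 + 48935)/(-22926 - 51*(-338)) = 62094/(-22926 + 17238) = 62094/(-5688) = 62094*(-1/5688) = -131/12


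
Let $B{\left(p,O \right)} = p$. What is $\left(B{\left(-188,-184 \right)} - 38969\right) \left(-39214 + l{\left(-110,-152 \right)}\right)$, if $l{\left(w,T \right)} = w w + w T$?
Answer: $406997858$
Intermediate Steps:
$l{\left(w,T \right)} = w^{2} + T w$
$\left(B{\left(-188,-184 \right)} - 38969\right) \left(-39214 + l{\left(-110,-152 \right)}\right) = \left(-188 - 38969\right) \left(-39214 - 110 \left(-152 - 110\right)\right) = - 39157 \left(-39214 - -28820\right) = - 39157 \left(-39214 + 28820\right) = \left(-39157\right) \left(-10394\right) = 406997858$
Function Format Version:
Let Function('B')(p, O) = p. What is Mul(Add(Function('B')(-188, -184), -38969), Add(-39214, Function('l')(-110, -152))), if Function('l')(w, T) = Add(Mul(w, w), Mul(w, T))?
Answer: 406997858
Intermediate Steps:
Function('l')(w, T) = Add(Pow(w, 2), Mul(T, w))
Mul(Add(Function('B')(-188, -184), -38969), Add(-39214, Function('l')(-110, -152))) = Mul(Add(-188, -38969), Add(-39214, Mul(-110, Add(-152, -110)))) = Mul(-39157, Add(-39214, Mul(-110, -262))) = Mul(-39157, Add(-39214, 28820)) = Mul(-39157, -10394) = 406997858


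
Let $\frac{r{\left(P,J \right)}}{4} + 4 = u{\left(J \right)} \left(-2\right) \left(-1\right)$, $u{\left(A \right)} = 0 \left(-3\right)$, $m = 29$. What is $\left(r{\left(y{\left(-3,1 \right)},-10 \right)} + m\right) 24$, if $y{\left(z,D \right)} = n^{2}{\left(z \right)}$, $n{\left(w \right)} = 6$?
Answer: $312$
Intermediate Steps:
$u{\left(A \right)} = 0$
$y{\left(z,D \right)} = 36$ ($y{\left(z,D \right)} = 6^{2} = 36$)
$r{\left(P,J \right)} = -16$ ($r{\left(P,J \right)} = -16 + 4 \cdot 0 \left(-2\right) \left(-1\right) = -16 + 4 \cdot 0 \left(-1\right) = -16 + 4 \cdot 0 = -16 + 0 = -16$)
$\left(r{\left(y{\left(-3,1 \right)},-10 \right)} + m\right) 24 = \left(-16 + 29\right) 24 = 13 \cdot 24 = 312$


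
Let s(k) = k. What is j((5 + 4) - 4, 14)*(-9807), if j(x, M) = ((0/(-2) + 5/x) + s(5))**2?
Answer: -353052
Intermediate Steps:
j(x, M) = (5 + 5/x)**2 (j(x, M) = ((0/(-2) + 5/x) + 5)**2 = ((0*(-1/2) + 5/x) + 5)**2 = ((0 + 5/x) + 5)**2 = (5/x + 5)**2 = (5 + 5/x)**2)
j((5 + 4) - 4, 14)*(-9807) = (25*(1 + ((5 + 4) - 4))**2/((5 + 4) - 4)**2)*(-9807) = (25*(1 + (9 - 4))**2/(9 - 4)**2)*(-9807) = (25*(1 + 5)**2/5**2)*(-9807) = (25*(1/25)*6**2)*(-9807) = (25*(1/25)*36)*(-9807) = 36*(-9807) = -353052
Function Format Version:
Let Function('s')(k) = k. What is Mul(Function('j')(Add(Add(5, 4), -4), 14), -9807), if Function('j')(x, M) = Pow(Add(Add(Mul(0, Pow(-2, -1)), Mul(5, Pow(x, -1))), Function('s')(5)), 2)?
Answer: -353052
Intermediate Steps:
Function('j')(x, M) = Pow(Add(5, Mul(5, Pow(x, -1))), 2) (Function('j')(x, M) = Pow(Add(Add(Mul(0, Pow(-2, -1)), Mul(5, Pow(x, -1))), 5), 2) = Pow(Add(Add(Mul(0, Rational(-1, 2)), Mul(5, Pow(x, -1))), 5), 2) = Pow(Add(Add(0, Mul(5, Pow(x, -1))), 5), 2) = Pow(Add(Mul(5, Pow(x, -1)), 5), 2) = Pow(Add(5, Mul(5, Pow(x, -1))), 2))
Mul(Function('j')(Add(Add(5, 4), -4), 14), -9807) = Mul(Mul(25, Pow(Add(Add(5, 4), -4), -2), Pow(Add(1, Add(Add(5, 4), -4)), 2)), -9807) = Mul(Mul(25, Pow(Add(9, -4), -2), Pow(Add(1, Add(9, -4)), 2)), -9807) = Mul(Mul(25, Pow(5, -2), Pow(Add(1, 5), 2)), -9807) = Mul(Mul(25, Rational(1, 25), Pow(6, 2)), -9807) = Mul(Mul(25, Rational(1, 25), 36), -9807) = Mul(36, -9807) = -353052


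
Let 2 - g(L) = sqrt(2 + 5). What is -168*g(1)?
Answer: -336 + 168*sqrt(7) ≈ 108.49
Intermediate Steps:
g(L) = 2 - sqrt(7) (g(L) = 2 - sqrt(2 + 5) = 2 - sqrt(7))
-168*g(1) = -168*(2 - sqrt(7)) = -336 + 168*sqrt(7)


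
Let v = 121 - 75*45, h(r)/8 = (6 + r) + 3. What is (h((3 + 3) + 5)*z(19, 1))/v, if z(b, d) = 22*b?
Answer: -33440/1627 ≈ -20.553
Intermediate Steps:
h(r) = 72 + 8*r (h(r) = 8*((6 + r) + 3) = 8*(9 + r) = 72 + 8*r)
v = -3254 (v = 121 - 3375 = -3254)
(h((3 + 3) + 5)*z(19, 1))/v = ((72 + 8*((3 + 3) + 5))*(22*19))/(-3254) = ((72 + 8*(6 + 5))*418)*(-1/3254) = ((72 + 8*11)*418)*(-1/3254) = ((72 + 88)*418)*(-1/3254) = (160*418)*(-1/3254) = 66880*(-1/3254) = -33440/1627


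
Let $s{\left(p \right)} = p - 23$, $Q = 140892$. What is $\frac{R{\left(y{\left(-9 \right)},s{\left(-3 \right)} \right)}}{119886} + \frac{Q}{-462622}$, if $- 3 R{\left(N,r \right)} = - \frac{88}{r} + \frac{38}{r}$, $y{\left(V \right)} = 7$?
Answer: $- \frac{329379859859}{1081507071294} \approx -0.30456$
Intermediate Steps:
$s{\left(p \right)} = -23 + p$
$R{\left(N,r \right)} = \frac{50}{3 r}$ ($R{\left(N,r \right)} = - \frac{- \frac{88}{r} + \frac{38}{r}}{3} = - \frac{\left(-50\right) \frac{1}{r}}{3} = \frac{50}{3 r}$)
$\frac{R{\left(y{\left(-9 \right)},s{\left(-3 \right)} \right)}}{119886} + \frac{Q}{-462622} = \frac{\frac{50}{3} \frac{1}{-23 - 3}}{119886} + \frac{140892}{-462622} = \frac{50}{3 \left(-26\right)} \frac{1}{119886} + 140892 \left(- \frac{1}{462622}\right) = \frac{50}{3} \left(- \frac{1}{26}\right) \frac{1}{119886} - \frac{70446}{231311} = \left(- \frac{25}{39}\right) \frac{1}{119886} - \frac{70446}{231311} = - \frac{25}{4675554} - \frac{70446}{231311} = - \frac{329379859859}{1081507071294}$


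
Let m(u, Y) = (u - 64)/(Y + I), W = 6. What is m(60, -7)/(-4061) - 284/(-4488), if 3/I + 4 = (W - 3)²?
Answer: 1150519/18225768 ≈ 0.063126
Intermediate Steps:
I = ⅗ (I = 3/(-4 + (6 - 3)²) = 3/(-4 + 3²) = 3/(-4 + 9) = 3/5 = 3*(⅕) = ⅗ ≈ 0.60000)
m(u, Y) = (-64 + u)/(⅗ + Y) (m(u, Y) = (u - 64)/(Y + ⅗) = (-64 + u)/(⅗ + Y))
m(60, -7)/(-4061) - 284/(-4488) = (5*(-64 + 60)/(3 + 5*(-7)))/(-4061) - 284/(-4488) = (5*(-4)/(3 - 35))*(-1/4061) - 284*(-1/4488) = (5*(-4)/(-32))*(-1/4061) + 71/1122 = (5*(-1/32)*(-4))*(-1/4061) + 71/1122 = (5/8)*(-1/4061) + 71/1122 = -5/32488 + 71/1122 = 1150519/18225768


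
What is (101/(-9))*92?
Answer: -9292/9 ≈ -1032.4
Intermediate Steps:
(101/(-9))*92 = -⅑*101*92 = -101/9*92 = -9292/9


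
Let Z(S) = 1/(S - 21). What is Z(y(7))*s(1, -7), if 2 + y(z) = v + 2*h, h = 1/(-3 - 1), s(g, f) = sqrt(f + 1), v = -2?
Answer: -2*I*sqrt(6)/51 ≈ -0.096058*I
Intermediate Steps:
s(g, f) = sqrt(1 + f)
h = -1/4 (h = 1/(-4) = -1/4 ≈ -0.25000)
y(z) = -9/2 (y(z) = -2 + (-2 + 2*(-1/4)) = -2 + (-2 - 1/2) = -2 - 5/2 = -9/2)
Z(S) = 1/(-21 + S)
Z(y(7))*s(1, -7) = sqrt(1 - 7)/(-21 - 9/2) = sqrt(-6)/(-51/2) = -2*I*sqrt(6)/51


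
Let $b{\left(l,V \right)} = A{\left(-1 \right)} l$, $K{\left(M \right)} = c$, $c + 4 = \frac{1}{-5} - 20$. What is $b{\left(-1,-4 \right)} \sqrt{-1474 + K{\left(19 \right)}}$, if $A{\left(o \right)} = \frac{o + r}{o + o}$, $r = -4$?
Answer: $- \frac{i \sqrt{37455}}{2} \approx - 96.766 i$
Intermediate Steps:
$A{\left(o \right)} = \frac{-4 + o}{2 o}$ ($A{\left(o \right)} = \frac{o - 4}{o + o} = \frac{-4 + o}{2 o}$)
$c = - \frac{121}{5}$ ($c = -4 - \left(20 - \frac{1}{-5}\right) = -4 - \frac{101}{5} = - \frac{121}{5} \approx -24.2$)
$K{\left(M \right)} = - \frac{121}{5}$
$b{\left(l,V \right)} = \frac{5 l}{2}$ ($b{\left(l,V \right)} = \frac{-4 - 1}{2 \left(-1\right)} l = \frac{1}{2} \left(-1\right) \left(-5\right) l = \frac{5 l}{2}$)
$b{\left(-1,-4 \right)} \sqrt{-1474 + K{\left(19 \right)}} = \frac{5}{2} \left(-1\right) \sqrt{-1474 - \frac{121}{5}} = - \frac{5 \sqrt{- \frac{7491}{5}}}{2} = - \frac{5 \frac{i \sqrt{37455}}{5}}{2} = - \frac{i \sqrt{37455}}{2}$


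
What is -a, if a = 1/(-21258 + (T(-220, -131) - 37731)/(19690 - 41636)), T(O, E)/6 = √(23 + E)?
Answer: 3412532311934/72537744838125819 - 87784*I*√3/24179248279375273 ≈ 4.7045e-5 - 6.2883e-12*I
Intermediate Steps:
T(O, E) = 6*√(23 + E)
a = 1/(-466490337/21946 - 18*I*√3/10973) (a = 1/(-21258 + (6*√(23 - 131) - 37731)/(19690 - 41636)) = 1/(-21258 + (6*√(-108) - 37731)/(-21946)) = 1/(-21258 + (6*(6*I*√3) - 37731)*(-1/21946)) = 1/(-21258 + (36*I*√3 - 37731)*(-1/21946)) = 1/(-21258 + (-37731 + 36*I*√3)*(-1/21946)) = 1/(-21258 + (37731/21946 - 18*I*√3/10973)) = 1/(-466490337/21946 - 18*I*√3/10973) ≈ -4.7045e-5 + 0.e-11*I)
-a = -(-3412532311934/72537744838125819 + 87784*I*√3/24179248279375273) = 3412532311934/72537744838125819 - 87784*I*√3/24179248279375273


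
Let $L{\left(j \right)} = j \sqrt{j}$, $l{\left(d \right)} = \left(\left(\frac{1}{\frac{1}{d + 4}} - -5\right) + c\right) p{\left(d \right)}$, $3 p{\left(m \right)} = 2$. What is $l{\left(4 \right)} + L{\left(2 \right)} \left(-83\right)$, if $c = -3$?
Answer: $\frac{20}{3} - 166 \sqrt{2} \approx -228.09$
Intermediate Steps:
$p{\left(m \right)} = \frac{2}{3}$ ($p{\left(m \right)} = \frac{1}{3} \cdot 2 = \frac{2}{3}$)
$l{\left(d \right)} = 4 + \frac{2 d}{3}$ ($l{\left(d \right)} = \left(\left(\frac{1}{\frac{1}{d + 4}} - -5\right) - 3\right) \frac{2}{3} = \left(\left(\frac{1}{\frac{1}{4 + d}} + 5\right) - 3\right) \frac{2}{3} = \left(\left(\left(4 + d\right) + 5\right) - 3\right) \frac{2}{3} = \left(\left(9 + d\right) - 3\right) \frac{2}{3} = \left(6 + d\right) \frac{2}{3} = 4 + \frac{2 d}{3}$)
$L{\left(j \right)} = j^{\frac{3}{2}}$
$l{\left(4 \right)} + L{\left(2 \right)} \left(-83\right) = \left(4 + \frac{2}{3} \cdot 4\right) + 2^{\frac{3}{2}} \left(-83\right) = \left(4 + \frac{8}{3}\right) + 2 \sqrt{2} \left(-83\right) = \frac{20}{3} - 166 \sqrt{2}$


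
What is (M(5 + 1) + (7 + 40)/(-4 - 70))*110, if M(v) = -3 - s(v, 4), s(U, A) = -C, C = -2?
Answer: -22935/37 ≈ -619.87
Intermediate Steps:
s(U, A) = 2 (s(U, A) = -1*(-2) = 2)
M(v) = -5 (M(v) = -3 - 1*2 = -3 - 2 = -5)
(M(5 + 1) + (7 + 40)/(-4 - 70))*110 = (-5 + (7 + 40)/(-4 - 70))*110 = (-5 + 47/(-74))*110 = (-5 + 47*(-1/74))*110 = (-5 - 47/74)*110 = -417/74*110 = -22935/37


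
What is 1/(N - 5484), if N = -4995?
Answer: -1/10479 ≈ -9.5429e-5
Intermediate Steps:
1/(N - 5484) = 1/(-4995 - 5484) = 1/(-10479) = -1/10479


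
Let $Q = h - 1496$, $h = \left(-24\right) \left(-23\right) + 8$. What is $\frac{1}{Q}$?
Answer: $- \frac{1}{936} \approx -0.0010684$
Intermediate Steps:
$h = 560$ ($h = 552 + 8 = 560$)
$Q = -936$ ($Q = 560 - 1496 = -936$)
$\frac{1}{Q} = \frac{1}{-936} = - \frac{1}{936}$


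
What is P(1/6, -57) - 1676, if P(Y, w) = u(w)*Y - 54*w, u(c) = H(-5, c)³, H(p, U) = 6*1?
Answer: 1438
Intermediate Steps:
H(p, U) = 6
u(c) = 216 (u(c) = 6³ = 216)
P(Y, w) = -54*w + 216*Y (P(Y, w) = 216*Y - 54*w = -54*w + 216*Y)
P(1/6, -57) - 1676 = (-54*(-57) + 216/6) - 1676 = (3078 + 216*(⅙)) - 1676 = (3078 + 36) - 1676 = 3114 - 1676 = 1438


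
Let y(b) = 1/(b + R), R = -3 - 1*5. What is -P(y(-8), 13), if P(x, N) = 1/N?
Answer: -1/13 ≈ -0.076923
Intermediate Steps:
R = -8 (R = -3 - 5 = -8)
y(b) = 1/(-8 + b) (y(b) = 1/(b - 8) = 1/(-8 + b))
-P(y(-8), 13) = -1/13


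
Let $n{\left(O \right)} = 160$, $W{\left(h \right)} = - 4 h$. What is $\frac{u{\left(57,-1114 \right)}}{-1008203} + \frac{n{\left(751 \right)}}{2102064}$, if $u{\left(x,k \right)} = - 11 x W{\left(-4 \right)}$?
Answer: $\frac{1328076158}{132456701937} \approx 0.010026$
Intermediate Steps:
$u{\left(x,k \right)} = - 176 x$ ($u{\left(x,k \right)} = - 11 x \left(\left(-4\right) \left(-4\right)\right) = - 11 x 16 = - 176 x$)
$\frac{u{\left(57,-1114 \right)}}{-1008203} + \frac{n{\left(751 \right)}}{2102064} = \frac{\left(-176\right) 57}{-1008203} + \frac{160}{2102064} = \left(-10032\right) \left(- \frac{1}{1008203}\right) + 160 \cdot \frac{1}{2102064} = \frac{10032}{1008203} + \frac{10}{131379} = \frac{1328076158}{132456701937}$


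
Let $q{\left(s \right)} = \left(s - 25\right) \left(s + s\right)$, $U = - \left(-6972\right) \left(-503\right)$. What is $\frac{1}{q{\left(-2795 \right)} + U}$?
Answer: $\frac{1}{12256884} \approx 8.1587 \cdot 10^{-8}$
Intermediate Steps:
$U = -3506916$ ($U = \left(-1\right) 3506916 = -3506916$)
$q{\left(s \right)} = 2 s \left(-25 + s\right)$ ($q{\left(s \right)} = \left(-25 + s\right) 2 s = 2 s \left(-25 + s\right)$)
$\frac{1}{q{\left(-2795 \right)} + U} = \frac{1}{2 \left(-2795\right) \left(-25 - 2795\right) - 3506916} = \frac{1}{2 \left(-2795\right) \left(-2820\right) - 3506916} = \frac{1}{15763800 - 3506916} = \frac{1}{12256884}$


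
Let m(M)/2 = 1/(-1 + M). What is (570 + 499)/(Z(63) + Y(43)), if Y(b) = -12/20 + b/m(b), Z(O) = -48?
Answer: 5345/4272 ≈ 1.2512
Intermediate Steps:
m(M) = 2/(-1 + M)
Y(b) = -⅗ + b*(-½ + b/2) (Y(b) = -12/20 + b/((2/(-1 + b))) = -12*1/20 + b*(-½ + b/2) = -⅗ + b*(-½ + b/2))
(570 + 499)/(Z(63) + Y(43)) = (570 + 499)/(-48 + (-⅗ + (½)*43*(-1 + 43))) = 1069/(-48 + (-⅗ + (½)*43*42)) = 1069/(-48 + (-⅗ + 903)) = 1069/(-48 + 4512/5) = 1069/(4272/5) = 1069*(5/4272) = 5345/4272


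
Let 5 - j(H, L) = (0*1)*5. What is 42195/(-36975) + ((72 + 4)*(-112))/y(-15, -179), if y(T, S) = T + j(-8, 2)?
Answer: 14451/17 ≈ 850.06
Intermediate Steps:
j(H, L) = 5 (j(H, L) = 5 - 0*1*5 = 5 - 0*5 = 5 - 1*0 = 5 + 0 = 5)
y(T, S) = 5 + T (y(T, S) = T + 5 = 5 + T)
42195/(-36975) + ((72 + 4)*(-112))/y(-15, -179) = 42195/(-36975) + ((72 + 4)*(-112))/(5 - 15) = 42195*(-1/36975) + (76*(-112))/(-10) = -97/85 - 8512*(-⅒) = -97/85 + 4256/5 = 14451/17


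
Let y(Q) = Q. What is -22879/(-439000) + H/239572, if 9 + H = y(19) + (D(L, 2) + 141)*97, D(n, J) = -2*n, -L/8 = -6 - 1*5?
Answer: 998788197/26293027000 ≈ 0.037987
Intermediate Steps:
L = 88 (L = -8*(-6 - 1*5) = -8*(-6 - 5) = -8*(-11) = 88)
H = -3385 (H = -9 + (19 + (-2*88 + 141)*97) = -9 + (19 + (-176 + 141)*97) = -9 + (19 - 35*97) = -9 + (19 - 3395) = -9 - 3376 = -3385)
-22879/(-439000) + H/239572 = -22879/(-439000) - 3385/239572 = -22879*(-1/439000) - 3385*1/239572 = 22879/439000 - 3385/239572 = 998788197/26293027000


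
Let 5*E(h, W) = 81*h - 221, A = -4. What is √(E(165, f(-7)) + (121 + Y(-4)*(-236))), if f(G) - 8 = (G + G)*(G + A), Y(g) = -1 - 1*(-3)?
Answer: √56945/5 ≈ 47.726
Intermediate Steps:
Y(g) = 2 (Y(g) = -1 + 3 = 2)
f(G) = 8 + 2*G*(-4 + G) (f(G) = 8 + (G + G)*(G - 4) = 8 + (2*G)*(-4 + G) = 8 + 2*G*(-4 + G))
E(h, W) = -221/5 + 81*h/5 (E(h, W) = (81*h - 221)/5 = (-221 + 81*h)/5 = -221/5 + 81*h/5)
√(E(165, f(-7)) + (121 + Y(-4)*(-236))) = √((-221/5 + (81/5)*165) + (121 + 2*(-236))) = √((-221/5 + 2673) + (121 - 472)) = √(13144/5 - 351) = √(11389/5) = √56945/5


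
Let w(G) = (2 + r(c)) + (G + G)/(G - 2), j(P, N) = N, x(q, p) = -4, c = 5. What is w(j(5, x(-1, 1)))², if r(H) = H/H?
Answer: 169/9 ≈ 18.778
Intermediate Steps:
r(H) = 1
w(G) = 3 + 2*G/(-2 + G) (w(G) = (2 + 1) + (G + G)/(G - 2) = 3 + (2*G)/(-2 + G) = 3 + 2*G/(-2 + G))
w(j(5, x(-1, 1)))² = ((-6 + 5*(-4))/(-2 - 4))² = ((-6 - 20)/(-6))² = (-⅙*(-26))² = (13/3)² = 169/9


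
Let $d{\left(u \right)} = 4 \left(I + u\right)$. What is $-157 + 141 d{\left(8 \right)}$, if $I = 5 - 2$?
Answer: $6047$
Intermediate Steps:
$I = 3$
$d{\left(u \right)} = 12 + 4 u$ ($d{\left(u \right)} = 4 \left(3 + u\right) = 12 + 4 u$)
$-157 + 141 d{\left(8 \right)} = -157 + 141 \left(12 + 4 \cdot 8\right) = -157 + 141 \left(12 + 32\right) = -157 + 141 \cdot 44 = -157 + 6204 = 6047$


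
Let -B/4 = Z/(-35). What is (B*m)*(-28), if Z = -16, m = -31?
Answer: -7936/5 ≈ -1587.2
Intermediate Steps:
B = -64/35 (B = -(-64)/(-35) = -(-64)*(-1)/35 = -4*16/35 = -64/35 ≈ -1.8286)
(B*m)*(-28) = -64/35*(-31)*(-28) = (1984/35)*(-28) = -7936/5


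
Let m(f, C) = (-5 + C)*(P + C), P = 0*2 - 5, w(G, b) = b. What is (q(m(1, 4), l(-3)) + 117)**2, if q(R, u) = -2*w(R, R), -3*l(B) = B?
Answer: 13225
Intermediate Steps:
P = -5 (P = 0 - 5 = -5)
l(B) = -B/3
m(f, C) = (-5 + C)**2 (m(f, C) = (-5 + C)*(-5 + C) = (-5 + C)**2)
q(R, u) = -2*R
(q(m(1, 4), l(-3)) + 117)**2 = (-2*(25 + 4**2 - 10*4) + 117)**2 = (-2*(25 + 16 - 40) + 117)**2 = (-2*1 + 117)**2 = (-2 + 117)**2 = 115**2 = 13225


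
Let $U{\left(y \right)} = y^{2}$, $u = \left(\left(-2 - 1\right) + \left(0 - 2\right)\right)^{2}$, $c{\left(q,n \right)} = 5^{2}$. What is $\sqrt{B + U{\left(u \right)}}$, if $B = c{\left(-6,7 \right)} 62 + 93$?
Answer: $18 \sqrt{7} \approx 47.624$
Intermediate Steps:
$c{\left(q,n \right)} = 25$
$u = 25$ ($u = \left(\left(-2 - 1\right) + \left(0 - 2\right)\right)^{2} = \left(-3 - 2\right)^{2} = \left(-5\right)^{2} = 25$)
$B = 1643$ ($B = 25 \cdot 62 + 93 = 1550 + 93 = 1643$)
$\sqrt{B + U{\left(u \right)}} = \sqrt{1643 + 25^{2}} = \sqrt{1643 + 625} = \sqrt{2268} = 18 \sqrt{7}$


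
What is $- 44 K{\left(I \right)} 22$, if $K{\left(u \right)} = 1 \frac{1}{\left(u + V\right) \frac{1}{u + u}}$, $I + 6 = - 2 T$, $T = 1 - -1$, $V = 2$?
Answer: $-2420$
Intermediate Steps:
$T = 2$ ($T = 1 + 1 = 2$)
$I = -10$ ($I = -6 - 4 = -10$)
$K{\left(u \right)} = \frac{2 u}{2 + u}$ ($K{\left(u \right)} = 1 \frac{1}{\left(u + 2\right) \frac{1}{u + u}} = 1 \frac{1}{\left(2 + u\right) \frac{1}{2 u}} = 1 \frac{1}{\frac{1}{2} \frac{1}{u} \left(2 + u\right)} = 1 \frac{2 u}{2 + u} = \frac{2 u}{2 + u}$)
$- 44 K{\left(I \right)} 22 = - 44 \cdot 2 \left(-10\right) \frac{1}{2 - 10} \cdot 22 = - 44 \cdot 2 \left(-10\right) \frac{1}{-8} \cdot 22 = - 44 \cdot 2 \left(-10\right) \left(- \frac{1}{8}\right) 22 = \left(-44\right) \frac{5}{2} \cdot 22 = \left(-110\right) 22 = -2420$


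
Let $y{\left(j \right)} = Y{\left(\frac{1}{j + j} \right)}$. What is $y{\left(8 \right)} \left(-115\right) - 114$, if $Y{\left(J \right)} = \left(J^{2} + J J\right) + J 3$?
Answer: $- \frac{17467}{128} \approx -136.46$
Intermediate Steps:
$Y{\left(J \right)} = 2 J^{2} + 3 J$ ($Y{\left(J \right)} = \left(J^{2} + J^{2}\right) + 3 J = 2 J^{2} + 3 J$)
$y{\left(j \right)} = \frac{3 + \frac{1}{j}}{2 j}$ ($y{\left(j \right)} = \frac{3 + \frac{2}{j + j}}{j + j} = \frac{3 + \frac{2}{2 j}}{2 j} = \frac{1}{2 j} \left(3 + 2 \frac{1}{2 j}\right) = \frac{1}{2 j} \left(3 + \frac{1}{j}\right) = \frac{3 + \frac{1}{j}}{2 j}$)
$y{\left(8 \right)} \left(-115\right) - 114 = \frac{1 + 3 \cdot 8}{2 \cdot 64} \left(-115\right) - 114 = \frac{1}{2} \cdot \frac{1}{64} \left(1 + 24\right) \left(-115\right) - 114 = \frac{1}{2} \cdot \frac{1}{64} \cdot 25 \left(-115\right) - 114 = \frac{25}{128} \left(-115\right) - 114 = - \frac{2875}{128} - 114 = - \frac{17467}{128}$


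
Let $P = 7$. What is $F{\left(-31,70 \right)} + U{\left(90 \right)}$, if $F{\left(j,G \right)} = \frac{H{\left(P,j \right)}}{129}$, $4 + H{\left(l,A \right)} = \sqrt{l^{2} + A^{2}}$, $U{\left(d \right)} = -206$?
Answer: $- \frac{26578}{129} + \frac{\sqrt{1010}}{129} \approx -205.78$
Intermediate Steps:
$H{\left(l,A \right)} = -4 + \sqrt{A^{2} + l^{2}}$ ($H{\left(l,A \right)} = -4 + \sqrt{l^{2} + A^{2}} = -4 + \sqrt{A^{2} + l^{2}}$)
$F{\left(j,G \right)} = - \frac{4}{129} + \frac{\sqrt{49 + j^{2}}}{129}$ ($F{\left(j,G \right)} = \frac{-4 + \sqrt{j^{2} + 7^{2}}}{129} = \left(-4 + \sqrt{j^{2} + 49}\right) \frac{1}{129} = \left(-4 + \sqrt{49 + j^{2}}\right) \frac{1}{129} = - \frac{4}{129} + \frac{\sqrt{49 + j^{2}}}{129}$)
$F{\left(-31,70 \right)} + U{\left(90 \right)} = \left(- \frac{4}{129} + \frac{\sqrt{49 + \left(-31\right)^{2}}}{129}\right) - 206 = \left(- \frac{4}{129} + \frac{\sqrt{49 + 961}}{129}\right) - 206 = \left(- \frac{4}{129} + \frac{\sqrt{1010}}{129}\right) - 206 = - \frac{26578}{129} + \frac{\sqrt{1010}}{129}$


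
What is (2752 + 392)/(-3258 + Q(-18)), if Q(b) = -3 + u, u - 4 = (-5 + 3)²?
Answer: -3144/3253 ≈ -0.96649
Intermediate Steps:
u = 8 (u = 4 + (-5 + 3)² = 4 + (-2)² = 4 + 4 = 8)
Q(b) = 5 (Q(b) = -3 + 8 = 5)
(2752 + 392)/(-3258 + Q(-18)) = (2752 + 392)/(-3258 + 5) = 3144/(-3253) = 3144*(-1/3253) = -3144/3253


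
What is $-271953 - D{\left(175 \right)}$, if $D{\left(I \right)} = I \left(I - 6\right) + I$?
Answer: $-301703$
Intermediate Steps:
$D{\left(I \right)} = I + I \left(-6 + I\right)$ ($D{\left(I \right)} = I \left(-6 + I\right) + I = I + I \left(-6 + I\right)$)
$-271953 - D{\left(175 \right)} = -271953 - 175 \left(-5 + 175\right) = -271953 - 175 \cdot 170 = -271953 - 29750 = -301703$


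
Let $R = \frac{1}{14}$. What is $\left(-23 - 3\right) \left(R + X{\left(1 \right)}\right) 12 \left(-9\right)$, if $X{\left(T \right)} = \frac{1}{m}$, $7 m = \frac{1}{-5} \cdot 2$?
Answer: $- \frac{342576}{7} \approx -48939.0$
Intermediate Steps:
$m = - \frac{2}{35}$ ($m = \frac{\frac{1}{-5} \cdot 2}{7} = \frac{\left(- \frac{1}{5}\right) 2}{7} = \frac{1}{7} \left(- \frac{2}{5}\right) = - \frac{2}{35} \approx -0.057143$)
$R = \frac{1}{14} \approx 0.071429$
$X{\left(T \right)} = - \frac{35}{2}$ ($X{\left(T \right)} = \frac{1}{- \frac{2}{35}} = - \frac{35}{2}$)
$\left(-23 - 3\right) \left(R + X{\left(1 \right)}\right) 12 \left(-9\right) = \left(-23 - 3\right) \left(\frac{1}{14} - \frac{35}{2}\right) 12 \left(-9\right) = \left(-26\right) \left(- \frac{122}{7}\right) 12 \left(-9\right) = \frac{3172}{7} \cdot 12 \left(-9\right) = \frac{38064}{7} \left(-9\right) = - \frac{342576}{7}$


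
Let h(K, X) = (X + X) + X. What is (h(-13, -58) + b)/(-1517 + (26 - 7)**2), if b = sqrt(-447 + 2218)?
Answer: 87/578 - sqrt(1771)/1156 ≈ 0.11411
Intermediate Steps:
h(K, X) = 3*X (h(K, X) = 2*X + X = 3*X)
b = sqrt(1771) ≈ 42.083
(h(-13, -58) + b)/(-1517 + (26 - 7)**2) = (3*(-58) + sqrt(1771))/(-1517 + (26 - 7)**2) = (-174 + sqrt(1771))/(-1517 + 19**2) = (-174 + sqrt(1771))/(-1517 + 361) = (-174 + sqrt(1771))/(-1156) = (-174 + sqrt(1771))*(-1/1156) = 87/578 - sqrt(1771)/1156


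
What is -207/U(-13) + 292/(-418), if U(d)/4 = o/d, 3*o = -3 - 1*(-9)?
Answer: 561251/1672 ≈ 335.68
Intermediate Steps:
o = 2 (o = (-3 - 1*(-9))/3 = (-3 + 9)/3 = (⅓)*6 = 2)
U(d) = 8/d (U(d) = 4*(2/d) = 8/d)
-207/U(-13) + 292/(-418) = -207/(8/(-13)) + 292/(-418) = -207/(8*(-1/13)) + 292*(-1/418) = -207/(-8/13) - 146/209 = -207*(-13/8) - 146/209 = 2691/8 - 146/209 = 561251/1672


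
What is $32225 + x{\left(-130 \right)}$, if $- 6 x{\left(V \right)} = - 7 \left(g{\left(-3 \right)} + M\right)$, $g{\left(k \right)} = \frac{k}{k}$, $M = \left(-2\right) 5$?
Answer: $\frac{64429}{2} \approx 32215.0$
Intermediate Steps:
$M = -10$
$g{\left(k \right)} = 1$
$x{\left(V \right)} = - \frac{21}{2}$ ($x{\left(V \right)} = - \frac{\left(-7\right) \left(1 - 10\right)}{6} = - \frac{\left(-7\right) \left(-9\right)}{6} = \left(- \frac{1}{6}\right) 63 = - \frac{21}{2}$)
$32225 + x{\left(-130 \right)} = 32225 - \frac{21}{2} = \frac{64429}{2}$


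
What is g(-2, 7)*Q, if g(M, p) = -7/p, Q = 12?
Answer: -12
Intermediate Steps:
g(-2, 7)*Q = -7/7*12 = -7*⅐*12 = -1*12 = -12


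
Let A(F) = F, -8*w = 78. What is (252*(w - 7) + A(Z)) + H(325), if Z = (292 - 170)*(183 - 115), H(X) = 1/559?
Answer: 2277926/559 ≈ 4075.0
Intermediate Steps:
w = -39/4 (w = -⅛*78 = -39/4 ≈ -9.7500)
H(X) = 1/559
Z = 8296 (Z = 122*68 = 8296)
(252*(w - 7) + A(Z)) + H(325) = (252*(-39/4 - 7) + 8296) + 1/559 = (252*(-67/4) + 8296) + 1/559 = (-4221 + 8296) + 1/559 = 4075 + 1/559 = 2277926/559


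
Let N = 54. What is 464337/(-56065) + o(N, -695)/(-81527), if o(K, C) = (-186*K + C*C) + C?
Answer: -64334717189/4570811255 ≈ -14.075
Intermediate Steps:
o(K, C) = C + C² - 186*K (o(K, C) = (-186*K + C²) + C = (C² - 186*K) + C = C + C² - 186*K)
464337/(-56065) + o(N, -695)/(-81527) = 464337/(-56065) + (-695 + (-695)² - 186*54)/(-81527) = 464337*(-1/56065) + (-695 + 483025 - 10044)*(-1/81527) = -464337/56065 + 472286*(-1/81527) = -464337/56065 - 472286/81527 = -64334717189/4570811255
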